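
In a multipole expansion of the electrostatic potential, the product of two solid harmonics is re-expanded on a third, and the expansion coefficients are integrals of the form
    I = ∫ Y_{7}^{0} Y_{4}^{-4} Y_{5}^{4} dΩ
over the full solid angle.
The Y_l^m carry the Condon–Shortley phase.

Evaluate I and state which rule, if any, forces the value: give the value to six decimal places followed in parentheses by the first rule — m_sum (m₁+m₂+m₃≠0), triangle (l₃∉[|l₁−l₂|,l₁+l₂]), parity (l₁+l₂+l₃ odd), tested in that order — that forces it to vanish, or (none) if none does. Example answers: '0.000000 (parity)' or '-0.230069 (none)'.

m-sum 0 ✓  L=16 even ✓  3≤5≤11 ✓
Π(2lᵢ+1) = 15×9×11 = 1485
triangle coeff Δ(7,4,5) = 1/6126120
Σ_t [2,4]: t=2:+1/69120 t=3:−1/20736 t=4:+1/69120 = -1/51840
(3j)²=280/21879 [(7 4 5; 0 0 0)], sign=+1
Σ_t [0,0]: t=0:+1/7257600 = 1/7257600
(3j)²=14/12155 [(7 4 5; 0 -4 4)], sign=-1
⇒ 4πI² = 11760/537251
I = (-1)√(11760/537251/(4π)) = -0.04173593
No selection rule forces the value: the integral is nonzero (none).

-0.041736 (none)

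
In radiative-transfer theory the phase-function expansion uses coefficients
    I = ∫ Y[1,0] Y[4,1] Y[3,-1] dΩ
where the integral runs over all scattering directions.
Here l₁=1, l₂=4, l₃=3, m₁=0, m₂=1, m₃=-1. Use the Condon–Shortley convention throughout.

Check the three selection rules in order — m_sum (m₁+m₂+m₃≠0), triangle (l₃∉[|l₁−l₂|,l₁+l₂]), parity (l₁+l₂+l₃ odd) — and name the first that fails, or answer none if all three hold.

Σmᵢ = 0  ✓
l₃∈[|l₁−l₂|,l₁+l₂]=[3,5], have l₃=3  ✓
Σlᵢ = 8 ⇒ even  ✓

none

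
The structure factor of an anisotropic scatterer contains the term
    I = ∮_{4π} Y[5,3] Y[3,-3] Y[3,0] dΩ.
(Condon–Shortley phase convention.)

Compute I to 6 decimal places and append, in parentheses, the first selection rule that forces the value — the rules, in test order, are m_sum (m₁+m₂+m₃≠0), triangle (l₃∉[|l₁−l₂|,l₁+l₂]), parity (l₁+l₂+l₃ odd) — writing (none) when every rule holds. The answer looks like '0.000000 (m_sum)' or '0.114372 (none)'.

0.000000 (parity)

l₁+l₂+l₃=11 is odd: 3j(l;000)=0 ⇒ I=0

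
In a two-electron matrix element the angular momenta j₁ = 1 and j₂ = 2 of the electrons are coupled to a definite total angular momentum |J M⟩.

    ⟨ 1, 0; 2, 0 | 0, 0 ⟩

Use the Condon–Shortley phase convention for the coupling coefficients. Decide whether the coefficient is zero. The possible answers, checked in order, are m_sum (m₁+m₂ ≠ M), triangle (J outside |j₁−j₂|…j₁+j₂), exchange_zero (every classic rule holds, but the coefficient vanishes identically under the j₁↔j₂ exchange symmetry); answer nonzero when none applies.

triangle

m-sum: m₁+m₂ = 0+0 = 0, M = 0  ✓
triangle: need |j₁−j₂| ≤ J ≤ j₁+j₂, i.e. J ∈ [1, 3]; J = 0 is outside ✗ ⇒ coefficient is 0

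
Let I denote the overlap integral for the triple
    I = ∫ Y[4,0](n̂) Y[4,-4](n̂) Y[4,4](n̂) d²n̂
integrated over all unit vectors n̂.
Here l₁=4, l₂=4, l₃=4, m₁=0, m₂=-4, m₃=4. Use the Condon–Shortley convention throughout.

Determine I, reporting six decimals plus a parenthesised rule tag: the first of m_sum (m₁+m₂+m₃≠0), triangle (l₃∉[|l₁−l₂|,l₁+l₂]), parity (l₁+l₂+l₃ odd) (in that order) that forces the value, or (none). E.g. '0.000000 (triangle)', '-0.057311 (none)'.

0.106525 (none)

m-sum 0 ✓  L=12 even ✓  0≤4≤8 ✓
Π(2lᵢ+1) = 9×9×9 = 729
triangle coeff Δ(4,4,4) = 1/450450
Σ_t [0,4]: t=0:+1/13824 t=1:−1/216 t=2:+1/64 t=3:−1/216 t=4:+1/13824 = 5/768
(3j)²=18/1001 [(4 4 4; 0 0 0)], sign=+1
Σ_t [0,0]: t=0:+1/13824 = 1/13824
(3j)²=14/1287 [(4 4 4; 0 -4 4)], sign=+1
⇒ 4πI² = 2916/20449
I = (+1)√(2916/20449/(4π)) = 0.10652531
No selection rule forces the value: the integral is nonzero (none).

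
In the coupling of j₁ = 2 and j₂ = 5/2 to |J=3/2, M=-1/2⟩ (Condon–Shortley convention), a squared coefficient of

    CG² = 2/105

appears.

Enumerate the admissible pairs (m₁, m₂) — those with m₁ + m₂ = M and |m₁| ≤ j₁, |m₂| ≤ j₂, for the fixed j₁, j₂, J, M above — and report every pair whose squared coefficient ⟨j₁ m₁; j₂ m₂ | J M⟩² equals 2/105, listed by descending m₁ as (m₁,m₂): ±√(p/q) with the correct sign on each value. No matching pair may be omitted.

(1,-3/2): −√(2/105)

Admissible pairs with m₁+m₂ = M = -1/2: (-2,3/2), (-1,1/2), (0,-1/2), (1,-3/2), (2,-5/2)
  (m₁,m₂)=(2,-5/2): CG² = 8/21, CG = +√(8/21)
  (m₁,m₂)=(1,-3/2): CG² = 2/105, CG = −√(2/105)   ← matches the target
  (m₁,m₂)=(0,-1/2): CG² = 2/35, CG = −√(2/35)
  (m₁,m₂)=(-1,1/2): CG² = 5/21, CG = +√(5/21)
  (m₁,m₂)=(-2,3/2): CG² = 32/105, CG = −√(32/105)
Pairs with CG² = 2/105: (1,-3/2): −√(2/105)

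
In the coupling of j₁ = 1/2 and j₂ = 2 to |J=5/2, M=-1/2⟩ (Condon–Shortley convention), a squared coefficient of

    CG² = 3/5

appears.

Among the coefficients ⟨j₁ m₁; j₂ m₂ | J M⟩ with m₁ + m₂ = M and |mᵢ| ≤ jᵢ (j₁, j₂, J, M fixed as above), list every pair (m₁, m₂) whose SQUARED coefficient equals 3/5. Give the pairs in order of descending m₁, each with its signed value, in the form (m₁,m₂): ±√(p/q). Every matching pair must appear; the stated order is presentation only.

Admissible pairs with m₁+m₂ = M = -1/2: (-1/2,0), (1/2,-1)
  (m₁,m₂)=(1/2,-1): CG² = 2/5, CG = +√(2/5)
  (m₁,m₂)=(-1/2,0): CG² = 3/5, CG = +√(3/5)   ← matches the target
Pairs with CG² = 3/5: (-1/2,0): +√(3/5)

(-1/2,0): +√(3/5)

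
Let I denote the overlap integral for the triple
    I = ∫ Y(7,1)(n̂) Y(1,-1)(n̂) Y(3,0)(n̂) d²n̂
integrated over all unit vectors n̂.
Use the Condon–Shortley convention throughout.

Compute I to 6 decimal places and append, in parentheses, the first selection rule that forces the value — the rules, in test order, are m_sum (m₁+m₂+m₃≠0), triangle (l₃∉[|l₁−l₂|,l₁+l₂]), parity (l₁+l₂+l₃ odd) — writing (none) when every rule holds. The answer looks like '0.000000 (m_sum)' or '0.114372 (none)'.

l₃=3 ∉ [6,8] — triangle fails ⇒ I = 0

0.000000 (triangle)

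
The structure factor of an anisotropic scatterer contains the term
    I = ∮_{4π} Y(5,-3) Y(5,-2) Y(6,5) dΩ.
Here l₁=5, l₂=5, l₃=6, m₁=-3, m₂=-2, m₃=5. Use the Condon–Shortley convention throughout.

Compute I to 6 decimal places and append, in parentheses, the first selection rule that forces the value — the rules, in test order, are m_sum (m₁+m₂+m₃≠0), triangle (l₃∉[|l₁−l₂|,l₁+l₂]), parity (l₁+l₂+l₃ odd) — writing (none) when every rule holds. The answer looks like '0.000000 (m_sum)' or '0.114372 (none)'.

-0.065948 (none)

Checks pass: Σm=0; 16 even; l₃=6∈[0,10].
(2·5+1)(2·5+1)(2·6+1) = 1573
Δ: 4! 6! 6! / 17! → 1/28588560
sum: t=0:+1/345600 t=1:−1/13824 t=2:+1/5184 t=3:−1/13824 t=4:+1/345600 = 7/129600
3j²(5 5 6; 0 0 0) = Δ·Π!·Σ² = 80/7293  (sign +1)
sum: t=2:+1/345600 t=3:−1/518400 = 1/1036800
3j²(5 5 6; -3 -2 5) = Δ·Π!·Σ² = 7/2210  (sign -1)
combine: 4πI² = 1573·80/7293·7/2210 = 616/11271
take √, sign -1: I = -0.06594839
No selection rule forces the value: the integral is nonzero (none).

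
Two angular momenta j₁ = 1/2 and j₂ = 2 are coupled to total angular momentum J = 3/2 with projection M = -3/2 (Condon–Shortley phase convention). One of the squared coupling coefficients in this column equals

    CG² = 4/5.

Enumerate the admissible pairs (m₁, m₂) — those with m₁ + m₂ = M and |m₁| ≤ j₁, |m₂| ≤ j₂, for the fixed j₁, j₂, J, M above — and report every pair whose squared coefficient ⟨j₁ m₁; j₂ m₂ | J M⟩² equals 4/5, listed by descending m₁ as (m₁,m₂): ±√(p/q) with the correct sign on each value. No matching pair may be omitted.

Admissible pairs with m₁+m₂ = M = -3/2: (-1/2,-1), (1/2,-2)
  (m₁,m₂)=(1/2,-2): CG² = 4/5, CG = +√(4/5)   ← matches the target
  (m₁,m₂)=(-1/2,-1): CG² = 1/5, CG = −√(1/5)
Pairs with CG² = 4/5: (1/2,-2): +√(4/5)

(1/2,-2): +√(4/5)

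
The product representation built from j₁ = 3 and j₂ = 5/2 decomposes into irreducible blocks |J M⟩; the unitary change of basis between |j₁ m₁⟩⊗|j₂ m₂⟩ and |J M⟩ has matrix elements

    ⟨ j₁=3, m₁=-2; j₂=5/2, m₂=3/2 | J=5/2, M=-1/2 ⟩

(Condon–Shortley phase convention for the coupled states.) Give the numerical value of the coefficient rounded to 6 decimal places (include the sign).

-0.267261  (= −√(1/14))

j₁+j₂−J=3  J+j₁−j₂=3  J−j₁+j₂=2  j₁+j₂+J+1=9
(j₁±m₁, j₂±m₂, J±M) = (1,5,4,1,2,3)
P² = 288/7
sum k=2..3:
  [2] +1/24 = 1/24
  [3] −1/12 = -1/12
S = -1/24
C² = P²·S² = 1/14 ; C = -0.267261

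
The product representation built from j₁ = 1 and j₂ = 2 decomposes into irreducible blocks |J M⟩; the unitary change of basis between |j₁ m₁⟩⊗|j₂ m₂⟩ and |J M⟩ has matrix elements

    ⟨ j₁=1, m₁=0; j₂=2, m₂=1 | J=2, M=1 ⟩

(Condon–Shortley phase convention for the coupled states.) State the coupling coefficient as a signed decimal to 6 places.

triangle: 1!*1!*3!/6! = 6/720
(j±m)!: 1!*1!*3!*1!*3!*1! = 36
prefactor² = (2J+1)*Δ*N² = 3/2
  k=0: +1/(0!*1!*1!*3!*0!*0!) = 1/6
  k=1: −1/(1!*0!*0!*2!*1!*1!) = -1/2
Σ = -1/3  ⇒  CG² = 3/2*(-1/3)² = 1/6
CG = −√(1/6) = -0.408248

-0.408248  (= −√(1/6))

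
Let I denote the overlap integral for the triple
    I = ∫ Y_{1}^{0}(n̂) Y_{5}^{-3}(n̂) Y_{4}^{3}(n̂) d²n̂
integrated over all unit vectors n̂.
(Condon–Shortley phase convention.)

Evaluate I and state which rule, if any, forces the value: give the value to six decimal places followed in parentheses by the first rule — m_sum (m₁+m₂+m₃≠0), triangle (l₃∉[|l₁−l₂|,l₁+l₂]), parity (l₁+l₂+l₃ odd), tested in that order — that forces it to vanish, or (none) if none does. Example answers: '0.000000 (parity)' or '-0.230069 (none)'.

Checks pass: Σm=0; 10 even; l₃=4∈[4,6].
(2·1+1)(2·5+1)(2·4+1) = 297
Δ: 2! 0! 8! / 11! → 1/495
sum: t=1:−1/576 = -1/576
3j²(1 5 4; 0 0 0) = Δ·Π!·Σ² = 5/99  (sign -1)
sum: t=1:−1/5040 = -1/5040
3j²(1 5 4; 0 -3 3) = Δ·Π!·Σ² = 16/495  (sign +1)
combine: 4πI² = 297·5/99·16/495 = 16/33
take √, sign -1: I = -0.19642560
No selection rule forces the value: the integral is nonzero (none).

-0.196426 (none)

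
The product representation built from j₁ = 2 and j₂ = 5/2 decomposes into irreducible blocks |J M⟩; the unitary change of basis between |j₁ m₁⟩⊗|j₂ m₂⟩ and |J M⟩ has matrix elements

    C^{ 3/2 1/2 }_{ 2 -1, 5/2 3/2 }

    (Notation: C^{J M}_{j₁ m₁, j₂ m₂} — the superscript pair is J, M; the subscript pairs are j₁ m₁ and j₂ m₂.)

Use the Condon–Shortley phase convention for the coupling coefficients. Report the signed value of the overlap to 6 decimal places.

j₁+j₂−J=3  J+j₁−j₂=1  J−j₁+j₂=2  j₁+j₂+J+1=7
(j₁±m₁, j₂±m₂, J±M) = (1,3,4,1,2,1)
P² = 96/35
sum k=2..3:
  [2] +1/4 = 1/4
  [3] −1/6 = -1/6
S = 1/12
C² = P²·S² = 2/105 ; C = +0.138013

+0.138013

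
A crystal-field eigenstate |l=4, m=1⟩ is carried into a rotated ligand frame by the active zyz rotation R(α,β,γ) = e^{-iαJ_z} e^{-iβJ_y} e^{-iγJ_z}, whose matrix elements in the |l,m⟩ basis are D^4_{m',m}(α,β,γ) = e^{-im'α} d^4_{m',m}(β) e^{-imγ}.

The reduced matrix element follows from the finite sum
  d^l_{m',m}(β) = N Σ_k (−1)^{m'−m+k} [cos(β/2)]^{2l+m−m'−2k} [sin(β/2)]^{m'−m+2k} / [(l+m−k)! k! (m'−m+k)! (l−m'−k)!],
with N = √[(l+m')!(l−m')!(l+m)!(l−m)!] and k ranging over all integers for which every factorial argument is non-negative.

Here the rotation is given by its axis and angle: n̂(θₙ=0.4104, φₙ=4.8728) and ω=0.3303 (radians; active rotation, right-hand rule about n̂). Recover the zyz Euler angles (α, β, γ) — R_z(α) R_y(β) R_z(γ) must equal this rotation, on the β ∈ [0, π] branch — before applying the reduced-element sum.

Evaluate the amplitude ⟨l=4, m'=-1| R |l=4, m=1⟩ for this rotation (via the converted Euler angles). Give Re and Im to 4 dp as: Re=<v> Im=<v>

Axis–angle → zyz. n̂ = (sinθₙcosφₙ, sinθₙsinφₙ, cosθₙ) = (+0.063726, -0.393854, +0.916961), ω = 0.3303.
R = I cosω + sinω [n̂]ₓ + (1−cosω) n̂n̂ᵀ gives
  R = [+0.946165, -0.298752, -0.124579; +0.296038, +0.954330, -0.040190; +0.130896, +0.001146, +0.991395]
β = atan2(√(R₁₃²+R₂₃²), R₃₃) = 0.131278; α = atan2(R₂₃, R₁₃) mod 2π = 3.453658; γ = atan2(R₃₂, −R₃₁) mod 2π = 3.132836
Split into d^4_{-1,1}(β=0.1313) × two z-phases.
Half-angle: c=0.997847, s=0.065592. N=√(6·120·120·6)=720.000000
k: max(0,(1)−(-1))=2 … min(4+(1),4−(-1))=5
  k=2: (−1)^0·720.0000/(72)·0.9978^6·0.0656^2 = +0.042470
  k=3: (−1)^1·720.0000/(24)·0.9978^4·0.0656^4 = -0.000551
  k=4: (−1)^2·720.0000/(48)·0.9978^2·0.0656^6 = +0.000001
  k=5: (−1)^3·720.0000/(720)·0.9978^0·0.0656^8 = -0.000000
d^4_{-1,1}(0.1313) = +0.042470 -0.000551 +0.000001 -0.000000 = +0.041921
Phases: e^{-i·(-1)·3.4537}=-0.951701-0.307025i, e^{-i·(1)·3.1328}=-0.999962-0.008756i ⇒ D=+0.039782+0.013220i

Re=0.0398 Im=0.0132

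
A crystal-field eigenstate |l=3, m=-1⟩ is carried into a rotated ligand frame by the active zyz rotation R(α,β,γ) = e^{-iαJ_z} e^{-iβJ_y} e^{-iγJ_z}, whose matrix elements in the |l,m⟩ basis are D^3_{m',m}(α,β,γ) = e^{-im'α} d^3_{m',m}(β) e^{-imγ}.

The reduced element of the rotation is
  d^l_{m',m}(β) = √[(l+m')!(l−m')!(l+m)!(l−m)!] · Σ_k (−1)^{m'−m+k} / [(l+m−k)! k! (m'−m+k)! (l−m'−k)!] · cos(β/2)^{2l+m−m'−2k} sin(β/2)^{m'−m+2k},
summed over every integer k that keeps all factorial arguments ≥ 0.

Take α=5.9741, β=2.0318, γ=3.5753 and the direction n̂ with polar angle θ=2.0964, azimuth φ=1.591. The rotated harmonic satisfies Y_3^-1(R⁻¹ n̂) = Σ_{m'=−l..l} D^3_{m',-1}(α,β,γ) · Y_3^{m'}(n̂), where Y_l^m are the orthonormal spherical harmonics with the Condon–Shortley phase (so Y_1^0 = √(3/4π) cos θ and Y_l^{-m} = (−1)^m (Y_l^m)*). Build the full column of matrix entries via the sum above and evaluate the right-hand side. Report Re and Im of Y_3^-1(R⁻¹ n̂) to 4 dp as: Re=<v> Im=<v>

Re=0.2784 Im=-0.1615

Need the full column D^3_{m',-1} for m'=−3..3 at α=5.9741, β=2.0318, γ=3.5753.
cos(β/2)=0.526855, sin(β/2)=0.849955
d^3_{-3,-1}: single k=2 term ⇒ +0.215577;  D = -0.189850+0.102130i
d^3_{-2,-1}: k∈[1..2] ⇒ +0.109107 -0.567926 = -0.458819;  D = +0.451035-0.084156i
d^3_{-1,-1}: k∈[0..2] ⇒ +0.021387 -0.445294 +0.869196 = +0.445289;  D = -0.441835-0.055349i
d^3_{0,-1}: k∈[0..2] ⇒ -0.119521 +0.933197 -0.809584 = +0.004093;  D = -0.003714-0.001720i
d^3_{1,-1}: k∈[0..2] ⇒ +0.333971 -1.158928 +0.377030 = -0.447927;  D = +0.329935+0.302955i
d^3_{2,-1}: k∈[0..1] ⇒ -0.567926 +0.739045 = +0.171119;  D = -0.084865-0.148593i
d^3_{3,-1}: single k=0 term ⇒ +0.561063;  D = -0.116868-0.548757i
Y_3^{m'}(θ=2.0964,φ=1.591) and Σ D·Y over m':
  (-0.1898+0.1021i)·(+0.0164+0.2696i)  (+0.4510-0.0842i)·(+0.3834-0.0155i)  (-0.4418-0.0553i)·(-0.0015-0.0723i)  (-0.0037-0.0017i)·(+0.3260+0.0000i)  (+0.3299+0.3030i)·(+0.0015-0.0723i)  (-0.0849-0.1486i)·(+0.3834+0.0155i)  (-0.1169-0.5488i)·(-0.0164+0.2696i)
Y_3^-1(R⁻¹ n̂) = +0.278394-0.161512i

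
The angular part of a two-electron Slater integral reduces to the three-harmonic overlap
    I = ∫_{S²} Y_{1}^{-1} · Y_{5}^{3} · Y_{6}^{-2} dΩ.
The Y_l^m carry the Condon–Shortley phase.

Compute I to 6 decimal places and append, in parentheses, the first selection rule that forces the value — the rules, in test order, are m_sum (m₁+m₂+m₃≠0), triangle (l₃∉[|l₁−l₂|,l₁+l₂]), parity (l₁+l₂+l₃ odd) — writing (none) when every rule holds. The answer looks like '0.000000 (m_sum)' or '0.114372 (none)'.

0.100084 (none)

Rules hold: Σm=0, L=12 even, 4≤6≤6.
N = 3·11·13 = 429
Δ = 0!·2!·10!/13! = 1/858
Racah Σ t=0..0: t=0:+1/14400 = 1/14400
⇒ 3j(1 5 6; 0 0 0)² = 6/143, sgn +1
Racah Σ t=0..0: t=0:+1/161280 = 1/161280
⇒ 3j(1 5 6; -1 3 -2)² = 1/143, sgn +1
4πI² = N·(3j₀)²·(3jₘ)² = 18/143
I = +1·√(0.125874/4π) = 0.10008369
No selection rule forces the value: the integral is nonzero (none).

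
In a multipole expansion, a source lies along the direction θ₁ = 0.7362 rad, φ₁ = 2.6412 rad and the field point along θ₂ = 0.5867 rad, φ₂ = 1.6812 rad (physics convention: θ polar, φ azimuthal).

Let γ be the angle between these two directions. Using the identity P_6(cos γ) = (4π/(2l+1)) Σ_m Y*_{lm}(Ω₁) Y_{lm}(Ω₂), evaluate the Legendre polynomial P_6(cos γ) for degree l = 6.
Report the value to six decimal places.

Expand P_6 via completeness: Σ_{m} conj(Y_{6,m}) at Ω₁ times Y_{6,m} at Ω₂ —
  m=-6: Y*=(-0.043852, -0.006146)  Y=(-0.010967, 0.008554)  product (0.000533, -0.000308)
  m=-5: Y*=(0.135815, 0.101042)  Y=(-0.038006, -0.061709)  product (0.001073, -0.012221)
  m=-4: Y*=(-0.152657, -0.332182)  Y=(0.200843, -0.094949)  product (-0.062201, -0.052222)
  m=-3: Y*=(-0.030907, 0.443233)  Y=(0.138541, 0.402878)  product (-0.182851, 0.048954)
  m=-2: Y*=(0.084508, -0.131841)  Y=(-0.427421, 0.095942)  product (-0.023471, 0.064460)
  m=-1: Y*=(0.273929, -0.149788)  Y=(-0.001386, -0.012505)  product (-0.002253, -0.003218)
  m=+0: Y*=(-0.259155, -0.000000)  Y=(-0.421659, 0.000000)  product (0.109275, 0.000000)
  m=+1: Y*=(-0.273929, -0.149788)  Y=(0.001386, -0.012505)  product (-0.002253, 0.003218)
  m=+2: Y*=(0.084508, 0.131841)  Y=(-0.427421, -0.095942)  product (-0.023471, -0.064460)
  m=+3: Y*=(0.030907, 0.443233)  Y=(-0.138541, 0.402878)  product (-0.182851, -0.048954)
  m=+4: Y*=(-0.152657, 0.332182)  Y=(0.200843, 0.094949)  product (-0.062201, 0.052222)
  m=+5: Y*=(-0.135815, 0.101042)  Y=(0.038006, -0.061709)  product (0.001073, 0.012221)
  m=+6: Y*=(-0.043852, 0.006146)  Y=(-0.010967, -0.008554)  product (0.000533, 0.000308)
Σ over m = (-0.429062, 0.000000); ×(4π/13) → (-0.414750, 0.000000). Real part: -0.414750

-0.414750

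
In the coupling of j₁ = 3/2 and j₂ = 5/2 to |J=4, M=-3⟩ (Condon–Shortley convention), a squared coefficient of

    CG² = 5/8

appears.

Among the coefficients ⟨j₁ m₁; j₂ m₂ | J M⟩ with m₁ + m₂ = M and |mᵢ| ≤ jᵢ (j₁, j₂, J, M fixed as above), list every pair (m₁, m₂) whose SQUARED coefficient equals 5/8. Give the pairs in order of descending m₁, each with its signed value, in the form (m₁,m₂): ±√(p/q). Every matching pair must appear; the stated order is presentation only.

(-3/2,-3/2): +√(5/8)

Admissible pairs with m₁+m₂ = M = -3: (-3/2,-3/2), (-1/2,-5/2)
  (m₁,m₂)=(-1/2,-5/2): CG² = 3/8, CG = +√(3/8)
  (m₁,m₂)=(-3/2,-3/2): CG² = 5/8, CG = +√(5/8)   ← matches the target
Pairs with CG² = 5/8: (-3/2,-3/2): +√(5/8)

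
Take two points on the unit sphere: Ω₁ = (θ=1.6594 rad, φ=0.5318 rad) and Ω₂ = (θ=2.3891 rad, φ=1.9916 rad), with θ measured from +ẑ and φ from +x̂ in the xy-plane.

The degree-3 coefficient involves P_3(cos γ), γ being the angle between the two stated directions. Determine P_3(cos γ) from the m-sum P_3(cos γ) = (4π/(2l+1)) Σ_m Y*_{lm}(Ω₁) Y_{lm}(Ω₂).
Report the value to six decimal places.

-0.203145

Term-by-term m-sum for l=3 (normalisation 4π/7 = 1.795196):
  m=-3: Y*=-0.010144+0.412208i  Y=+0.126918+0.040429i  product -0.017953+0.051906i
  m=-2: Y*=-0.043582-0.078430i  Y=+0.232185-0.259872i  product -0.030501-0.006884i
  m=-1: Y*=-0.266592-0.156846i  Y=-0.150177-0.335564i  product -0.012596+0.113014i
  m=+0: Y*=+0.097772-0.000000i  Y=+0.091420+0.000000i  product +0.008938+0.000000i
  m=+1: Y*=+0.266592-0.156846i  Y=+0.150177-0.335564i  product -0.012596-0.113014i
  m=+2: Y*=-0.043582+0.078430i  Y=+0.232185+0.259872i  product -0.030501+0.006884i
  m=+3: Y*=+0.010144+0.412208i  Y=-0.126918+0.040429i  product -0.017953-0.051906i
Accumulated sum -0.113161+0.000000i; after 4π/(2l+1) scaling, -0.203145+0.000000i ⇒ P_3 = -0.203145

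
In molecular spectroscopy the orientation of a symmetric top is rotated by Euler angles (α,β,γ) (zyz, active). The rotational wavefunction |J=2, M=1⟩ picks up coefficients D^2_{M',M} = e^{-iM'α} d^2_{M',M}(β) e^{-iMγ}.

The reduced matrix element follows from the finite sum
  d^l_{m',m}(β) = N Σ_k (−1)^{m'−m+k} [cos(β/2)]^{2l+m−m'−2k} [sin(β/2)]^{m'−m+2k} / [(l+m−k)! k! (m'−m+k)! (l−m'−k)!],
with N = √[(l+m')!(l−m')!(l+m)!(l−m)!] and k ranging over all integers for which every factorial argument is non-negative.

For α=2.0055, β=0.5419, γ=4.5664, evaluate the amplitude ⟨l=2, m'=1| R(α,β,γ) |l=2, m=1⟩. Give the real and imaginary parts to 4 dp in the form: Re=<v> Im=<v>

D^2_{1,1}(2.0055,0.5419,4.5664) = e^{-i·1·2.0055}·d^2_{1,1}(0.5419)·e^{-i·1·4.5664}. Compute d first:
With c≡cos(β/2)=0.963517 and s≡sin(β/2)=0.267647, N=[6·1·6·1]^{1/2}=6.000000
Admissible k: 0..1 (factorial args all ≥0)
  k=0: (−1)^0·6.0000/(6)·0.9635^4·0.2676^0 = +0.861862
  k=1: (−1)^1·6.0000/(2)·0.9635^2·0.2676^2 = -0.199510
d^2_{1,1}(0.5419) = +0.861862 -0.199510 = +0.662352
Phases: e^{-i·(1)·2.0055}=-0.421142-0.906995i, e^{-i·(1)·4.5664}=-0.145471+0.989363i ⇒ D=+0.634938-0.188585i

Re=0.6349 Im=-0.1886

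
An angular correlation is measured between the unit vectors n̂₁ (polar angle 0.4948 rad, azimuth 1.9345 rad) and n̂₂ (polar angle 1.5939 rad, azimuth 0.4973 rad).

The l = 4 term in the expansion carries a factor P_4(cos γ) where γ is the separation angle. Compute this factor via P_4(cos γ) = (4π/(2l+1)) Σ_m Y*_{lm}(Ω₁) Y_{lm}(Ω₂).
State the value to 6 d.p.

0.368112

Addition theorem: P_4(cos γ) = (4π/9) Σ_m Y*_{lm}(Ω₁) Y_{lm}(Ω₂), m = −4…4:
  m=-4: (0.00260 + 0.02235j) × (-0.17961 - 0.40393j) = 0.00856 - 0.00507j  (running Σ = 0.00856 - 0.00507j)
  m=-3: (0.10464 - 0.05443j) × (-0.00228 + 0.02880j) = 0.00133 + 0.00314j  (running Σ = 0.00989 - 0.00193j)
  m=-2: (-0.24911 - 0.22177j) × (-0.18148 + 0.27931j) = 0.10715 - 0.02933j  (running Σ = 0.11704 - 0.03126j)
  m=-1: (-0.17031 + 0.44744j) × (0.02877 - 0.01562j) = 0.00209 + 0.01553j  (running Σ = 0.11913 - 0.01573j)
  m=0: (0.08040 + 0.00000j) × (0.31566 + 0.00000j) = 0.02538 + 0.00000j  (running Σ = 0.14451 - 0.01573j)
  m=1: (0.17031 + 0.44744j) × (-0.02877 - 0.01562j) = 0.00209 - 0.01553j  (running Σ = 0.14660 - 0.03126j)
  m=2: (-0.24911 + 0.22177j) × (-0.18148 - 0.27931j) = 0.10715 + 0.02933j  (running Σ = 0.25375 - 0.00193j)
  m=3: (-0.10464 - 0.05443j) × (0.00228 + 0.02880j) = 0.00133 - 0.00314j  (running Σ = 0.25508 - 0.00507j)
  m=4: (0.00260 - 0.02235j) × (-0.17961 + 0.40393j) = 0.00856 + 0.00507j  (running Σ = 0.26364 - 0.00000j)
Total Σ_m = 0.26364 - 0.00000j. Multiply by 1.396263: 0.36811 - 0.00000j. P_4(cos γ) = 0.368112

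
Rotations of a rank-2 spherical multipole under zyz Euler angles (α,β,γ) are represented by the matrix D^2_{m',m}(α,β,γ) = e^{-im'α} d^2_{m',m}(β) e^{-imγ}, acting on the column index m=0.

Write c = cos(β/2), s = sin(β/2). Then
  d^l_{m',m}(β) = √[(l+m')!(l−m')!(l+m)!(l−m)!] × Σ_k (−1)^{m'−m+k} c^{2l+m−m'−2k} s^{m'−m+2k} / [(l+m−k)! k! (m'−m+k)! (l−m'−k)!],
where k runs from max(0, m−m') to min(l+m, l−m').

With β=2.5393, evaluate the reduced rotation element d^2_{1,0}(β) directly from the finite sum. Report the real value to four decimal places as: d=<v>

d=0.5718

d^2_{1,0}(β=2.5393) via the finite sum:
c=cos(2.539300/2)=0.296615, s=sin(2.539300/2)=0.954997; N=√[6·1·2·2]=4.898979
k: max(0,(0)−(1))=0 … min(2+(0),2−(1))=1
  k=0: (−1)^1·4.8990/(2)·0.2966^3·0.9550^1 = -0.061046
  k=1: (−1)^2·4.8990/(2)·0.2966^1·0.9550^3 = +0.632813
d^2_{1,0}(2.5393) = -0.061046 +0.632813 = +0.571767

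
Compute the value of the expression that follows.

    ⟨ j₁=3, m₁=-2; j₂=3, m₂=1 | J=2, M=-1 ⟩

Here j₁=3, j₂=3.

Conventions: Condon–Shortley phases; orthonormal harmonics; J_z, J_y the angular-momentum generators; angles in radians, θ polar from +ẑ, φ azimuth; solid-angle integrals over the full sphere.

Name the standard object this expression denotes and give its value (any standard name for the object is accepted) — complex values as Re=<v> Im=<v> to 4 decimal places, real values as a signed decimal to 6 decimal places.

This is a Clebsch–Gordan (vector-coupling) coefficient.
triangle: 4!·2!·2!/9! = 96/362880
(j±m)!: 1!·5!·4!·2!·1!·3! = 34560
prefactor² = (2J+1)·Δ·N² = 320/7
  k=3: −1/(3!·1!·2!·1!·0!·1!) = -1/12
  k=4: +1/(4!·0!·1!·0!·1!·2!) = 1/48
Σ = -1/16  ⇒  CG² = 320/7·(-1/16)² = 5/28
CG = −√(5/28) = -0.422577

Clebsch–Gordan coefficient, −√(5/28) ≈ -0.422577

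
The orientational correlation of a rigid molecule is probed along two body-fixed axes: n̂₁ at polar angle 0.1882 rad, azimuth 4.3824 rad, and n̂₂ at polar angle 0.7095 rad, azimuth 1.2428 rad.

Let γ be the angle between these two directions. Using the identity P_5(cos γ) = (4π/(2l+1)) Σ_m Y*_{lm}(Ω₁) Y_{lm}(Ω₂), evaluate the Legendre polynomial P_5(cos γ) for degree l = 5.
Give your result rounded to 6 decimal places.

-0.209561

Expand P_5 via completeness: Σ_{m} conj(Y_{5,m}) at Ω₁ times Y_{5,m} at Ω₂ —
  [-5]  conj(Y_{5,-5})(Ω₁) = -0.00011 + 0.00001j ; Y_{5,-5}(Ω₂) = 0.05433 + 0.00376j ; Δ = -0.00001 + 0.00000j
  [-4]  conj(Y_{5,-4})(Ω₁) = 0.00044 - 0.00171j ; Y_{5,-4}(Ω₂) = 0.05133 + 0.19388j ; Δ = 0.00035 - 0.00000j
  [-3]  conj(Y_{5,-3})(Ω₁) = 0.01456 + 0.00955j ; Y_{5,-3}(Ω₂) = -0.33295 + 0.22139j ; Δ = -0.00696 + 0.00004j
  [-2]  conj(Y_{5,-2})(Ω₁) = -0.08724 + 0.06770j ; Y_{5,-2}(Ω₂) = -0.31430 - 0.24191j ; Δ = 0.04380 - 0.00017j
  [-1]  conj(Y_{5,-1})(Ω₁) = -0.13680 - 0.39941j ; Y_{5,-1}(Ω₂) = -0.00677 + 0.01989j ; Δ = 0.00887 - 0.00002j
  [+0]  conj(Y_{5,0})(Ω₁) = 0.70276 + 0.00000j ; Y_{5,0}(Ω₂) = -0.39210 + 0.00000j ; Δ = -0.27555 + 0.00000j
  [+1]  conj(Y_{5,1})(Ω₁) = 0.13680 - 0.39941j ; Y_{5,1}(Ω₂) = 0.00677 + 0.01989j ; Δ = 0.00887 + 0.00002j
  [+2]  conj(Y_{5,2})(Ω₁) = -0.08724 - 0.06770j ; Y_{5,2}(Ω₂) = -0.31430 + 0.24191j ; Δ = 0.04380 + 0.00017j
  [+3]  conj(Y_{5,3})(Ω₁) = -0.01456 + 0.00955j ; Y_{5,3}(Ω₂) = 0.33295 + 0.22139j ; Δ = -0.00696 - 0.00004j
  [+4]  conj(Y_{5,4})(Ω₁) = 0.00044 + 0.00171j ; Y_{5,4}(Ω₂) = 0.05133 - 0.19388j ; Δ = 0.00035 + 0.00000j
  [+5]  conj(Y_{5,5})(Ω₁) = 0.00011 + 0.00001j ; Y_{5,5}(Ω₂) = -0.05433 + 0.00376j ; Δ = -0.00001 - 0.00000j
Σ over m = -0.18344 - 0.00000j; ×(4π/11) → -0.20956 - 0.00000j. Real part: -0.209561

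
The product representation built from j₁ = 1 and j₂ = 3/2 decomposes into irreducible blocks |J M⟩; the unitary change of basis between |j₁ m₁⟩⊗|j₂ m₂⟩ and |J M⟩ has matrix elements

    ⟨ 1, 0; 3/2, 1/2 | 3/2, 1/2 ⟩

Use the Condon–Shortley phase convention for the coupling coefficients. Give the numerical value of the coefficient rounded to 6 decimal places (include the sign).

triangle: 1!·1!·2!/5! = 2/120
(j±m)!: 1!·1!·2!·1!·2!·1! = 4
prefactor² = (2J+1)·Δ·N² = 4/15
  k=0: +1/(0!·1!·1!·2!·0!·0!) = 1/2
  k=1: −1/(1!·0!·0!·1!·1!·1!) = -1
Σ = -1/2  ⇒  CG² = 4/15·(-1/2)² = 1/15
CG = −√(1/15) = -0.258199

-0.258199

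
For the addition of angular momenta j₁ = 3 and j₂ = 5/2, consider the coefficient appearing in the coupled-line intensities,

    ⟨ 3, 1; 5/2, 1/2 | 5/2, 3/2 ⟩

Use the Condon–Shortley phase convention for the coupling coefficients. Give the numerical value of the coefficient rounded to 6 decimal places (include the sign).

triangle: 3!×3!×2!/9! = 72/362880
(j±m)!: 4!×2!×3!×2!×4!×1! = 13824
prefactor² = (2J+1)×Δ×N² = 576/35
  k=1: −1/(1!×2!×1!×2!×2!×0!) = -1/8
  k=2: +1/(2!×1!×0!×1!×3!×1!) = 1/12
Σ = -1/24  ⇒  CG² = 576/35×(-1/24)² = 1/35
CG = −√(1/35) = -0.169031

−√(1/35) ≈ -0.169031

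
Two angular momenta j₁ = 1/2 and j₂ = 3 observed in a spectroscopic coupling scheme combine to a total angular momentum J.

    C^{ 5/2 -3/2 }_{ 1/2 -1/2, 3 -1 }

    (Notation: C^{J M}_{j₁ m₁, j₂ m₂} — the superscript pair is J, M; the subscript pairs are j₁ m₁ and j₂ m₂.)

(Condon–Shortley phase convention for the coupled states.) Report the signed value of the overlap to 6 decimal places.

j₁+j₂−J=1  J+j₁−j₂=0  J−j₁+j₂=5  j₁+j₂+J+1=7
(j₁±m₁, j₂±m₂, J±M) = (0,1,2,4,1,4)
P² = 1152/7
sum k=1..1:
  [1] −1/24 = -1/24
S = -1/24
C² = P²·S² = 2/7 ; C = -0.534522

-0.534522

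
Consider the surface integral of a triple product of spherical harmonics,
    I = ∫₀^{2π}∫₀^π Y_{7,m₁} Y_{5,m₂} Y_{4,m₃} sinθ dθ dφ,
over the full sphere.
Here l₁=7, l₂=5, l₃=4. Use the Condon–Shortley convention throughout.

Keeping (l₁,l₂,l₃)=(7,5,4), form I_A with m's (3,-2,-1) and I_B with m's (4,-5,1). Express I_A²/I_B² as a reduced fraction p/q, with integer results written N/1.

Shared (l₁,l₂,l₃)=(7,5,4): N and (l;000)² cancel in I_A²/I_B².
A: Δ = 8!·6!·2!/17! = 1/6126120; Racah Σ t=1..3: t=1:−1/362880 t=2:+1/69120 t=3:−1/172800 = 43/7257600; ⇒ 3j(7 5 4; 3 -2 -1)² = 1849/170170, sgn -1
B: Δ = 8!·6!·2!/17! = 1/6126120; Racah Σ t=0..0: t=0:+1/2903040 = 1/2903040; ⇒ 3j(7 5 4; 4 -5 1)² = 75/6188, sgn -1
I_A²/I_B² = (1849/170170)/(75/6188) = 3698/4125

3698/4125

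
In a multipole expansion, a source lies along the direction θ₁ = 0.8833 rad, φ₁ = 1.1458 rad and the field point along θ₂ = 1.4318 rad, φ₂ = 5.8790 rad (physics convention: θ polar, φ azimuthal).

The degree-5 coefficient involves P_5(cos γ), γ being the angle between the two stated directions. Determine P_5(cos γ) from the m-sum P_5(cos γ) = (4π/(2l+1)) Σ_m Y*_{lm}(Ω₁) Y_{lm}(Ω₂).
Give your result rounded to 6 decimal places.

0.185016

Term-by-term m-sum for l=5 (normalisation 4π/11 = 1.142397):
  m=-5: (+0.108810-0.067340i) × (-0.192384+0.398133i) = +0.005877+0.056276i  (running Σ = +0.005877+0.056276i)
  m=-4: (-0.042807-0.329505i) × (-0.008985+0.195412i) = +0.064774-0.005405i  (running Σ = +0.070651+0.050872i)
  m=-3: (-0.400896-0.122173i) × (-0.097466-0.260330i) = +0.007269+0.116273i  (running Σ = +0.077920+0.167144i)
  m=-2: (-0.088255+0.100462i) × (-0.149904-0.156955i) = +0.028998-0.001208i  (running Σ = +0.106918+0.165937i)
  m=-1: (-0.125759-0.277873i) × (+0.215517+0.092184i) = -0.001488-0.071479i  (running Σ = +0.105430+0.094458i)
  m=0: (-0.220640-0.000000i) × (+0.221654+0.000000i) = -0.048906-0.000000i  (running Σ = +0.056524+0.094458i)
  m=1: (+0.125759-0.277873i) × (-0.215517+0.092184i) = -0.001488+0.071479i  (running Σ = +0.055036+0.165937i)
  m=2: (-0.088255-0.100462i) × (-0.149904+0.156955i) = +0.028998+0.001208i  (running Σ = +0.084034+0.167144i)
  m=3: (+0.400896-0.122173i) × (+0.097466-0.260330i) = +0.007269-0.116273i  (running Σ = +0.091303+0.050872i)
  m=4: (-0.042807+0.329505i) × (-0.008985-0.195412i) = +0.064774+0.005405i  (running Σ = +0.156077+0.056276i)
  m=5: (-0.108810-0.067340i) × (+0.192384+0.398133i) = +0.005877-0.056276i  (running Σ = +0.161954+0.000000i)
Accumulated sum +0.161954+0.000000i; after 4π/(2l+1) scaling, +0.185016+0.000000i ⇒ P_5 = 0.185016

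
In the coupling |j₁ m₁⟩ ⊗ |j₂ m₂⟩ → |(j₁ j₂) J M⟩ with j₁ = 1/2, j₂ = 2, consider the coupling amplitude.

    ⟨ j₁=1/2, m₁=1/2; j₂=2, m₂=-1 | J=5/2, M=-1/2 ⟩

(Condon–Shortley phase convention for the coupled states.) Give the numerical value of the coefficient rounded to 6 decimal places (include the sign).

+√(2/5) = +0.632456

√[6·0!1!4!/6! · 1!0!1!3!2!3!] = √(72/5)
  +(−1)^0/∏(0,0,0,1,1,3)! = 1/6  (running 1/6)
⟨..|..⟩ = √(72/5)·(1/6) = +0.632456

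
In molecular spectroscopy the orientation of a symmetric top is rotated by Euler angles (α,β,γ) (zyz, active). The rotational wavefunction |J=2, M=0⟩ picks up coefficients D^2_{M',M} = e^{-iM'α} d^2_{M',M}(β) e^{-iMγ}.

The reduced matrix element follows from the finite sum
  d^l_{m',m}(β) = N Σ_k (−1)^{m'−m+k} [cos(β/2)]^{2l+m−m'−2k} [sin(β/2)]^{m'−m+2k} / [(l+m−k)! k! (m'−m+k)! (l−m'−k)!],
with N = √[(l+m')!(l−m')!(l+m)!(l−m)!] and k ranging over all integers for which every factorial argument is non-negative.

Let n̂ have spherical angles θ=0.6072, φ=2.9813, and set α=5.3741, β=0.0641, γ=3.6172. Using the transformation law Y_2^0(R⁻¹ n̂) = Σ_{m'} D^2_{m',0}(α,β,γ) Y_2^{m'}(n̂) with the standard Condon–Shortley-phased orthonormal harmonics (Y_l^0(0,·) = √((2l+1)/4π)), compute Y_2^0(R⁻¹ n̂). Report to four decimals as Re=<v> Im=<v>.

Need the full column D^2_{m',0} for m'=−2..2 at α=5.3741, β=0.0641, γ=3.6172.
cos(β/2)=0.999486, sin(β/2)=0.032045
d^2_{-2,0}: single k=2 term ⇒ +0.002513;  D = -0.000615-0.002436i
d^2_{-1,0}: k∈[1..2] ⇒ +0.078372 -0.000081 = +0.078291;  D = +0.048107-0.061767i
d^2_{0,0}: k∈[0..2] ⇒ +0.997947 -0.004103 +0.000001 = +0.993845;  D = +0.993845+0.000000i
d^2_{1,0}: k∈[0..1] ⇒ -0.078372 +0.000081 = -0.078291;  D = -0.048107-0.061767i
d^2_{2,0}: single k=0 term ⇒ +0.002513;  D = -0.000615+0.002436i
Y_2^{m'}(θ=0.6072,φ=2.9813) and Σ D·Y over m':
  (-0.0006-0.0024i)·(+0.1193+0.0396i)  (+0.0481-0.0618i)·(-0.3574-0.0578i)  (+0.9938+0.0000i)·(+0.3228+0.0000i)  (-0.0481-0.0618i)·(+0.3574-0.0578i)  (-0.0006+0.0024i)·(+0.1193-0.0396i)
Y_2^0(R⁻¹ n̂) = +0.279294+0.000000i

Re=0.2793 Im=0.0000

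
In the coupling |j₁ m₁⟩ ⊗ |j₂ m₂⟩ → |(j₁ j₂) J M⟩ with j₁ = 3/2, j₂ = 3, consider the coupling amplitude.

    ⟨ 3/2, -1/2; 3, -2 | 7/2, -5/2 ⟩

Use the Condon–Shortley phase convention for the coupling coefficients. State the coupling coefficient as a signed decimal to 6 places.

j₁+j₂−J=1  J+j₁−j₂=2  J−j₁+j₂=5  j₁+j₂+J+1=9
(j₁±m₁, j₂±m₂, J±M) = (1,2,1,5,1,6)
P² = 6400/7
sum k=0..1:
  [0] +1/48 = 1/48
  [1] −1/120 = -1/120
S = 1/80
C² = P²·S² = 1/7 ; C = +0.377964

+0.377964  (= +√(1/7))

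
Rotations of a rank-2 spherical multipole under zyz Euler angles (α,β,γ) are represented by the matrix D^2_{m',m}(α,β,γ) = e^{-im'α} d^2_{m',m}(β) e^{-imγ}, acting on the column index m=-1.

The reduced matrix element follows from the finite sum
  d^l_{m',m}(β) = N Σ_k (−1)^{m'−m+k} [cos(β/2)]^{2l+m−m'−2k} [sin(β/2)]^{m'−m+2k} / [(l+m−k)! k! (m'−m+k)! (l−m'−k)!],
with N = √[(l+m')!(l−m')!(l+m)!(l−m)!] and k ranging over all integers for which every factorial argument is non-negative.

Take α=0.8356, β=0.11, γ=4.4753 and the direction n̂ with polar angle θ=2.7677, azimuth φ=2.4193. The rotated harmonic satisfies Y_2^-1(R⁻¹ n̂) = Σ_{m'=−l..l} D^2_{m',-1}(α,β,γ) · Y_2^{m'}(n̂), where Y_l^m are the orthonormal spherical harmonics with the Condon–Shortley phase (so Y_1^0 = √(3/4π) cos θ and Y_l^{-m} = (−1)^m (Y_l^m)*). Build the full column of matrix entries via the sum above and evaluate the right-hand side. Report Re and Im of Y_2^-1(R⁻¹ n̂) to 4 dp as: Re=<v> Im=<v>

Need the full column D^2_{m',-1} for m'=−2..2 at α=0.8356, β=0.1100, γ=4.4753.
cos(β/2)=0.998488, sin(β/2)=0.054972
d^2_{-2,-1}: single k=1 term ⇒ +0.109447;  D = +0.108426-0.014913i
d^2_{-1,-1}: k∈[0..1] ⇒ +0.993965 -0.009038 = +0.984927;  D = +0.554920-0.813722i
d^2_{0,-1}: k∈[0..1] ⇒ -0.134044 +0.000406 = -0.133638;  D = +0.031388+0.129899i
d^2_{1,-1}: k∈[0..1] ⇒ +0.009038 -0.000009 = +0.009029;  D = -0.007932-0.004314i
d^2_{2,-1}: single k=0 term ⇒ -0.000332;  D = +0.000313-0.000110i
Y_2^{m'}(θ=2.7677,φ=2.4193) and Σ D·Y over m':
  (+0.1084-0.0149i)·(+0.0065+0.0511i)  (+0.5549-0.8137i)·(+0.1971+0.1737i)  (+0.0314+0.1299i)·(+0.5046+0.0000i)  (-0.0079-0.0043i)·(-0.1971+0.1737i)  (+0.0003-0.0001i)·(+0.0065-0.0511i)
Y_2^-1(R⁻¹ n̂) = +0.270283+0.006439i

Re=0.2703 Im=0.0064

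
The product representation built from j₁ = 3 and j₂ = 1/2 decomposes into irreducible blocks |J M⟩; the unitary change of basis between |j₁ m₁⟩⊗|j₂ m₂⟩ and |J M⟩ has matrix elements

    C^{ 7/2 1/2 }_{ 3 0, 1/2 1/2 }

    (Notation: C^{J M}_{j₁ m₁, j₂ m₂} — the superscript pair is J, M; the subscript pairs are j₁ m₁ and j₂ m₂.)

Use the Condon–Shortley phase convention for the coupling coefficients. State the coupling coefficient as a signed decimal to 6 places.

+0.755929  (= +√(4/7))

√[8·0!6!1!/8! · 3!3!1!0!4!3!] = √(5184/7)
  +(−1)^0/∏(0,0,3,1,3,0)! = 1/36  (running 1/36)
⟨..|..⟩ = √(5184/7)·(1/36) = +0.755929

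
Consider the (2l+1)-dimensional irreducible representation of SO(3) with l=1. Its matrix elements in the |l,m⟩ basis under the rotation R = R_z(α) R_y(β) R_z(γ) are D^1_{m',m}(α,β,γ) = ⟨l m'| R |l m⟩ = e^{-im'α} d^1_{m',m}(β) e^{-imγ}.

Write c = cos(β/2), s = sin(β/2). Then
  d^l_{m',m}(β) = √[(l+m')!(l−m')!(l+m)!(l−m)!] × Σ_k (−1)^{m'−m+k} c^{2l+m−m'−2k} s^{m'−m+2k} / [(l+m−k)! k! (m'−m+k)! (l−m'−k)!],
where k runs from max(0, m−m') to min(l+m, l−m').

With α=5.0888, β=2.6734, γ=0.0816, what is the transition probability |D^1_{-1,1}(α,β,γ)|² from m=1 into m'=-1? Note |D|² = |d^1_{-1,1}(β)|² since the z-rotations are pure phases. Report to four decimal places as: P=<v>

First d^1_{-1,1}(β=2.6734), then the phase factors e^{-i(-1)α} and e^{-i(1)γ}:
c=cos(2.673400/2)=0.231964, s=sin(2.673400/2)=0.972724; N=√[1·2·2·1]=2.000000
k∈{2} keeps every argument non-negative
  k=2: (−1)^0·2.0000/(2)·0.2320^0·0.9727^2 = +0.946193
d^1_{-1,1}(2.6734) = +0.946193
|D^1_{-1,1}|² = |d^1_{-1,1}(β)|² = (+0.946193)² = 0.895281 (the z-rotation phases have unit modulus)

P=0.8953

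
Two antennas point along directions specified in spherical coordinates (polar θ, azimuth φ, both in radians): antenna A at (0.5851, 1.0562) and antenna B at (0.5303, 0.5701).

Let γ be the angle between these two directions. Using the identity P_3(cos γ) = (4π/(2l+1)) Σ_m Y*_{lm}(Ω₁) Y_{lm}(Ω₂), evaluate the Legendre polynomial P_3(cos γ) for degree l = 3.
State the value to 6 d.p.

0.805345

Expand P_3 via completeness: Σ_{m} conj(Y_{3,m}) at Ω₁ times Y_{3,m} at Ω₂ —
  [-3]  conj(Y_{3,-3})(Ω₁) = -0.07026 - 0.00190j ; Y_{3,-3}(Ω₂) = -0.00751 - 0.05346j ; Δ = 0.00043 + 0.00377j
  [-2]  conj(Y_{3,-2})(Ω₁) = -0.13397 + 0.22268j ; Y_{3,-2}(Ω₂) = 0.09414 - 0.20495j ; Δ = 0.03303 + 0.04842j
  [-1]  conj(Y_{3,-1})(Ω₁) = 0.21742 + 0.38453j ; Y_{3,-1}(Ω₂) = 0.37442 - 0.24004j ; Δ = 0.17371 + 0.09179j
  [+0]  conj(Y_{3,0})(Ω₁) = 0.14775 + 0.00000j ; Y_{3,0}(Ω₂) = 0.23206 + 0.00000j ; Δ = 0.03429 + 0.00000j
  [+1]  conj(Y_{3,1})(Ω₁) = -0.21742 + 0.38453j ; Y_{3,1}(Ω₂) = -0.37442 - 0.24004j ; Δ = 0.17371 - 0.09179j
  [+2]  conj(Y_{3,2})(Ω₁) = -0.13397 - 0.22268j ; Y_{3,2}(Ω₂) = 0.09414 + 0.20495j ; Δ = 0.03303 - 0.04842j
  [+3]  conj(Y_{3,3})(Ω₁) = 0.07026 - 0.00190j ; Y_{3,3}(Ω₂) = 0.00751 - 0.05346j ; Δ = 0.00043 - 0.00377j
Σ over m = 0.44861 - 0.00000j; ×(4π/7) → 0.80534 - 0.00000j. Real part: 0.805345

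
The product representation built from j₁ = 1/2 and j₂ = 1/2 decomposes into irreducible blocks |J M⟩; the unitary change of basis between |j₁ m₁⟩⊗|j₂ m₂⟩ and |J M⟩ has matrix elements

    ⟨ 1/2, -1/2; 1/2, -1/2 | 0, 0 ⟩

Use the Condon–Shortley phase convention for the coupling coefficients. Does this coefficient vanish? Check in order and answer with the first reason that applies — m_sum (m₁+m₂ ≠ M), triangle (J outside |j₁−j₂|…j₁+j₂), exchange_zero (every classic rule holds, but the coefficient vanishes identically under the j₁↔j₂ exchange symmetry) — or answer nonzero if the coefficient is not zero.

m_sum

m-sum: m₁+m₂ = -1/2+(-1/2) = -1, M = 0  ✗ ⇒ coefficient is 0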